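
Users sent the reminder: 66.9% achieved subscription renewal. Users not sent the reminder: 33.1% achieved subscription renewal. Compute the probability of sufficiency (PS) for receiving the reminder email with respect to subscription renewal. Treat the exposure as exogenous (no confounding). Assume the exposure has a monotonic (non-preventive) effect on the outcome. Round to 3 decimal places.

PS ≈ 0.505

p₁ = 0.669, p₀ = 0.331.
Under exogeneity and monotonicity, PS = (p₁ − p₀) / (1 − p₀).
PS = (0.669 − 0.331) / (1 − 0.331) = 0.338 / 0.669 ≈ 0.5052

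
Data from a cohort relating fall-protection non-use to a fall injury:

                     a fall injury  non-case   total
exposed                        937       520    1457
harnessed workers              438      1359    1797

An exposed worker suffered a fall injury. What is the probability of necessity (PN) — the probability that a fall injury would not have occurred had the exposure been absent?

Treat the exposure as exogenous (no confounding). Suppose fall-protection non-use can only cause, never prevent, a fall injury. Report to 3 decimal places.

p₁ = P(outcome | exposed) = 937/1457 = 0.6431
p₀ = P(outcome | unexposed) = 438/1797 = 0.24374
Under exogeneity and monotonicity, PN = (p₁ − p₀) / p₁.
PN = (0.6431 − 0.24374) / 0.6431 = 0.39936 / 0.6431 ≈ 0.6210

PN ≈ 0.621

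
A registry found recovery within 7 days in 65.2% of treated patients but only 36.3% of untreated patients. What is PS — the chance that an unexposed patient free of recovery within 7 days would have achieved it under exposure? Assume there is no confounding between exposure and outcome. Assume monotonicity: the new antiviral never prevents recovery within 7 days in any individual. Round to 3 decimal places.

PS ≈ 0.454

p₁ = 0.652, p₀ = 0.363.
Under exogeneity and monotonicity, PS = (p₁ − p₀) / (1 − p₀).
PS = (0.652 − 0.363) / (1 − 0.363) = 0.289 / 0.637 ≈ 0.4537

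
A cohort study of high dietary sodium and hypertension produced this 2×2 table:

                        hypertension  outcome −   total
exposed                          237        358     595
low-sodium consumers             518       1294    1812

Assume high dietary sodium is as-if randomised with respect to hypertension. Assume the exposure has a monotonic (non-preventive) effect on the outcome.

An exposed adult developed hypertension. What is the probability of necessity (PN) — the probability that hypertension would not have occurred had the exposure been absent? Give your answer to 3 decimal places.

PN ≈ 0.282

p₁ = P(outcome | exposed) = 237/595 = 0.39832
p₀ = P(outcome | unexposed) = 518/1812 = 0.28587
Under exogeneity and monotonicity, PN = (p₁ − p₀)/p₁.
PN = (0.39832 − 0.28587) / 0.39832 ≈ 0.2823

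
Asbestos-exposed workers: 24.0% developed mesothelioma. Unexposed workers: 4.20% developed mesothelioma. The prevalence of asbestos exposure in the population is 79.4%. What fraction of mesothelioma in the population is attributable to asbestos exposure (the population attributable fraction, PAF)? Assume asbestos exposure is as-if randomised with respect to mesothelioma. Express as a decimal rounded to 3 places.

p₁ = 0.24, p₀ = 0.042.
Overall risk P(Y=1) = π·p₁ + (1−π)·p₀ = 0.794×0.24 + 0.206×0.042 = 0.19921.
Under exogeneity, PAF = [P(Y=1) − p₀] / P(Y=1).
PAF = (0.19921 − 0.042) / 0.19921 ≈ 0.7892

PAF ≈ 0.789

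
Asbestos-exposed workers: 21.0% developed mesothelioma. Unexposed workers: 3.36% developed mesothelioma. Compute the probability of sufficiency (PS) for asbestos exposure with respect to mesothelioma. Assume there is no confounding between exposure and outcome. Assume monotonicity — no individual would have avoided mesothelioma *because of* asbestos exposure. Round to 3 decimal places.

p₁ = 0.21, p₀ = 0.0336.
Under exogeneity and monotonicity, PS = (p₁ − p₀) / (1 − p₀).
PS = (0.21 − 0.0336) / (1 − 0.0336) = 0.1764 / 0.9664 ≈ 0.1825

PS ≈ 0.183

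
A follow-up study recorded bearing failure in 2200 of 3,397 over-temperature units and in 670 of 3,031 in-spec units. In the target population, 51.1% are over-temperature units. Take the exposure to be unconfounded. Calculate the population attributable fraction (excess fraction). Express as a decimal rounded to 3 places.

PAF ≈ 0.497

p₁ = P(outcome | exposed) = 2200/3397 = 0.64763
p₀ = P(outcome | unexposed) = 670/3031 = 0.22105
Overall risk P(Y=1) = π·p₁ + (1−π)·p₀ = 0.511×0.64763 + 0.489×0.22105 = 0.43903.
Under exogeneity, PAF = [P(Y=1) − p₀] / P(Y=1).
PAF = (0.43903 − 0.22105) / 0.43903 ≈ 0.4965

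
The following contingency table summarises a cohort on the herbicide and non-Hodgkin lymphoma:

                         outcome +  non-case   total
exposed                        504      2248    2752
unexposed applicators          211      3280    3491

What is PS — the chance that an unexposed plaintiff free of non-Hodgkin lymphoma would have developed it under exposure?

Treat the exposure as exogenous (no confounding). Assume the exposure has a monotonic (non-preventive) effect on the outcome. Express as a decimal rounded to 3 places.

PS ≈ 0.131

p₁ = P(outcome | exposed) = 504/2752 = 0.18314
p₀ = P(outcome | unexposed) = 211/3491 = 0.060441
Under exogeneity and monotonicity, PS = (p₁ − p₀)/(1 − p₀).
PS = (0.18314 − 0.060441) / 0.93956 ≈ 0.1306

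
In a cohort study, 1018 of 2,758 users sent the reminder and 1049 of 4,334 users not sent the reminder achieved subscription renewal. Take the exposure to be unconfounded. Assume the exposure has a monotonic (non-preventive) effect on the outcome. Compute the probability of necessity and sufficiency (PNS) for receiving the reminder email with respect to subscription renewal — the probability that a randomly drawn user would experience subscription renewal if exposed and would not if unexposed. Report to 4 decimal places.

p₁ = P(outcome | exposed) = 1018/2758 = 0.36911
p₀ = P(outcome | unexposed) = 1049/4334 = 0.24204
Under exogeneity and monotonicity, PNS = p₁ − p₀.
PNS = 0.36911 − 0.24204 = 0.12707

PNS ≈ 0.1271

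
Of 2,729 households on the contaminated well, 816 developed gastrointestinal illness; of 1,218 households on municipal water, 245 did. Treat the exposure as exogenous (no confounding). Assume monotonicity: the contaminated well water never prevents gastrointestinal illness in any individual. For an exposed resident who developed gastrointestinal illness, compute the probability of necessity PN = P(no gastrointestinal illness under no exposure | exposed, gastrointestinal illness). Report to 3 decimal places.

p₁ = P(outcome | exposed) = 816/2729 = 0.29901
p₀ = P(outcome | unexposed) = 245/1218 = 0.20115
Under exogeneity and monotonicity, PN = (p₁ − p₀) / p₁.
PN = (0.29901 − 0.20115) / 0.29901 = 0.097861 / 0.29901 ≈ 0.3273

PN ≈ 0.327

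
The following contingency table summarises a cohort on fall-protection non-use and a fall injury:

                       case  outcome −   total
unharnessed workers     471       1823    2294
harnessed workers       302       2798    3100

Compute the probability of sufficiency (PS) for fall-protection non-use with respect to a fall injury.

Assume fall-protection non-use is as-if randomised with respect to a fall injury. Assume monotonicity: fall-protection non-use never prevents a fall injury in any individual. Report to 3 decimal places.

p₁ = P(outcome | exposed) = 471/2294 = 0.20532
p₀ = P(outcome | unexposed) = 302/3100 = 0.097419
Under exogeneity and monotonicity, PS = (p₁ − p₀)/(1 − p₀).
PS = (0.20532 − 0.097419) / 0.90258 ≈ 0.1195

PS ≈ 0.120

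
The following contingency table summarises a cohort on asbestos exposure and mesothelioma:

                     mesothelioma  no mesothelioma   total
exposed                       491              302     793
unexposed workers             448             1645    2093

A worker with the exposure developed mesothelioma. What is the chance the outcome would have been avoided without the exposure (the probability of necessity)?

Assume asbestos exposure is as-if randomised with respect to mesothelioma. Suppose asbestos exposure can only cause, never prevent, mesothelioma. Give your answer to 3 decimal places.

PN ≈ 0.654

p₁ = P(outcome | exposed) = 491/793 = 0.61917
p₀ = P(outcome | unexposed) = 448/2093 = 0.21405
Under exogeneity and monotonicity, PN = (p₁ − p₀)/p₁.
PN = (0.61917 − 0.21405) / 0.61917 ≈ 0.6543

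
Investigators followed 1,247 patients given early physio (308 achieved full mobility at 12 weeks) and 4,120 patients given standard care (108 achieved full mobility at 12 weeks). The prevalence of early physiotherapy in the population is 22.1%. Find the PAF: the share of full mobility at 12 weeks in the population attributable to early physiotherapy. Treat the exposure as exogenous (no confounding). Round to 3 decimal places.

PAF ≈ 0.651

p₁ = P(outcome | exposed) = 308/1247 = 0.24699
p₀ = P(outcome | unexposed) = 108/4120 = 0.026214
Overall risk P(Y=1) = π·p₁ + (1−π)·p₀ = 0.221×0.24699 + 0.779×0.026214 = 0.075006.
Under exogeneity, PAF = [P(Y=1) − p₀] / P(Y=1).
PAF = (0.075006 − 0.026214) / 0.075006 ≈ 0.6505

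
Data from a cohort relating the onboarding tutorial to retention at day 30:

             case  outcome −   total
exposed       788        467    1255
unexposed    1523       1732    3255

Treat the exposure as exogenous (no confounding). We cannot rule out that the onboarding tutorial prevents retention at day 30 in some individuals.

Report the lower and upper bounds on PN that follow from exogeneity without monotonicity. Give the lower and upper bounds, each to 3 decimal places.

0.255 ≤ PN ≤ 0.847

p₁ = P(outcome | exposed) = 788/1255 = 0.62789
p₀ = P(outcome | unexposed) = 1523/3255 = 0.4679
Under exogeneity alone the bounds on PN are max{0,(p₁−p₀)/p₁} ≤ PN ≤ min{1,(1−p₀)/p₁}.
  lower = (p₁ − p₀)/p₁ = 0.15999 / 0.62789 ≈ 0.2548
  upper = min{1, (1 − p₀)/p₁} = 0.5321 / 0.62789 ≈ 0.8475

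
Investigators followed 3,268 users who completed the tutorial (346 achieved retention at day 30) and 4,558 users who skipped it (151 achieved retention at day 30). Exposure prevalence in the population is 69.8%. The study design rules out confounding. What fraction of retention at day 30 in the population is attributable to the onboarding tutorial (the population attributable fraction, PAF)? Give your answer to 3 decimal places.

p₁ = P(outcome | exposed) = 346/3268 = 0.10588
p₀ = P(outcome | unexposed) = 151/4558 = 0.033129
Overall risk P(Y=1) = π·p₁ + (1−π)·p₀ = 0.698×0.10588 + 0.302×0.033129 = 0.083906.
Under exogeneity, PAF = [P(Y=1) − p₀] / P(Y=1).
PAF = (0.083906 − 0.033129) / 0.083906 ≈ 0.6052

PAF ≈ 0.605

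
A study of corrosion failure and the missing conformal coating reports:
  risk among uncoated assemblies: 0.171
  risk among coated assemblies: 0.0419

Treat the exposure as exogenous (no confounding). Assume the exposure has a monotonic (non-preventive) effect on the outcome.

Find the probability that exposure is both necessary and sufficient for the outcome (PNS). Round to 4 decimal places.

Let p₁ = 0.171, p₀ = 0.0419.
Under exogeneity and monotonicity, PNS = p₁ − p₀.
PNS = 0.171 − 0.0419 = 0.1291

PNS ≈ 0.1291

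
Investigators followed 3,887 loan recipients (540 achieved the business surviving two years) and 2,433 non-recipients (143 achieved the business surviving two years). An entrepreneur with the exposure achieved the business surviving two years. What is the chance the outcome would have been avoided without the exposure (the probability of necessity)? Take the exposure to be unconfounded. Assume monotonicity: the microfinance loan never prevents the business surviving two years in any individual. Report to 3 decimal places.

PN ≈ 0.577

p₁ = P(outcome | exposed) = 540/3887 = 0.13892
p₀ = P(outcome | unexposed) = 143/2433 = 0.058775
Under exogeneity and monotonicity, PN = (p₁ − p₀) / p₁.
PN = (0.13892 − 0.058775) / 0.13892 = 0.080149 / 0.13892 ≈ 0.5769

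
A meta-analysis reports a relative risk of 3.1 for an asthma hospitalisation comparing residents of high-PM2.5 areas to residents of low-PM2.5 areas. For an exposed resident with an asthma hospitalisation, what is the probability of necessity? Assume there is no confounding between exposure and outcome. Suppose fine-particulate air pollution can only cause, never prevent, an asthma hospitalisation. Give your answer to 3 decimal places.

Under exogeneity and monotonicity, PN = (RR − 1) / RR = 1 − 1/RR.
PN = (3.1 − 1) / 3.1 = 2.1 / 3.1 ≈ 0.6774

PN ≈ 0.677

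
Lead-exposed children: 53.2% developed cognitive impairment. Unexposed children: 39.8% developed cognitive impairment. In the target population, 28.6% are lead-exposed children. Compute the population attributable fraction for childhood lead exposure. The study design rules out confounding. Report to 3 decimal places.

p₁ = 0.532, p₀ = 0.398.
Overall risk P(Y=1) = π·p₁ + (1−π)·p₀ = 0.286×0.532 + 0.714×0.398 = 0.43632.
Under exogeneity, PAF = [P(Y=1) − p₀] / P(Y=1).
PAF = (0.43632 − 0.398) / 0.43632 ≈ 0.0878

PAF ≈ 0.088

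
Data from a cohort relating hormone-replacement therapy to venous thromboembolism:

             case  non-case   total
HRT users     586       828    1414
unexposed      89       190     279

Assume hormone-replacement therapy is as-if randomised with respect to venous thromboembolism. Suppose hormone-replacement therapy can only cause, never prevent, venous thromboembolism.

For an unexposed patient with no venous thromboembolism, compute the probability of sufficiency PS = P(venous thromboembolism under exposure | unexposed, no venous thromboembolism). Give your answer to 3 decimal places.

p₁ = P(outcome | exposed) = 586/1414 = 0.41443
p₀ = P(outcome | unexposed) = 89/279 = 0.319
Under exogeneity and monotonicity, PS = (p₁ − p₀)/(1 − p₀).
PS = (0.41443 − 0.319) / 0.681 ≈ 0.1401

PS ≈ 0.140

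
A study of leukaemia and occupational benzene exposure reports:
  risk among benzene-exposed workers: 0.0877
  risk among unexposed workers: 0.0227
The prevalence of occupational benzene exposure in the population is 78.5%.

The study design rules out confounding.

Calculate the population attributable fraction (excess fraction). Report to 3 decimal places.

Let p₁ = 0.0877, p₀ = 0.0227.
Overall risk P(Y=1) = π·p₁ + (1−π)·p₀ = 0.785×0.0877 + 0.215×0.0227 = 0.073725.
Under exogeneity, PAF = [P(Y=1) − p₀] / P(Y=1).
PAF = (0.073725 − 0.0227) / 0.073725 ≈ 0.6921

PAF ≈ 0.692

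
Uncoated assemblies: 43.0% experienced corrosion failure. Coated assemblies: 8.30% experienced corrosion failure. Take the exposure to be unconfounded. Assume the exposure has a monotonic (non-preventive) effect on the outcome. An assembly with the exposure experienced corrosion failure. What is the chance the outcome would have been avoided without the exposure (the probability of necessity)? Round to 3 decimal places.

p₁ = 0.43, p₀ = 0.083.
Under exogeneity and monotonicity, PN = (p₁ − p₀) / p₁.
PN = (0.43 − 0.083) / 0.43 = 0.347 / 0.43 ≈ 0.8070

PN ≈ 0.807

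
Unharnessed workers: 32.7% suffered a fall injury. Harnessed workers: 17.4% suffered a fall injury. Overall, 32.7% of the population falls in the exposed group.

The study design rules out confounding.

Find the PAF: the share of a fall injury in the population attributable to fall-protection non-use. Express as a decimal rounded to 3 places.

p₁ = 0.327, p₀ = 0.174.
Overall risk P(Y=1) = π·p₁ + (1−π)·p₀ = 0.327×0.327 + 0.673×0.174 = 0.22403.
Under exogeneity, PAF = [P(Y=1) − p₀] / P(Y=1).
PAF = (0.22403 − 0.174) / 0.22403 ≈ 0.2233

PAF ≈ 0.223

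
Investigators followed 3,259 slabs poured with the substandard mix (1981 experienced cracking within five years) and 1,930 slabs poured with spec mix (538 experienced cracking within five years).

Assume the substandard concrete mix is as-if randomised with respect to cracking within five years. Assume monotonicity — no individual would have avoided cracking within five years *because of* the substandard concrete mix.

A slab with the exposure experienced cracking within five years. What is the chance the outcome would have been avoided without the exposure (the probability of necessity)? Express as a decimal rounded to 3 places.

PN ≈ 0.541

p₁ = P(outcome | exposed) = 1981/3259 = 0.60786
p₀ = P(outcome | unexposed) = 538/1930 = 0.27876
Under exogeneity and monotonicity, PN = (p₁ − p₀) / p₁.
PN = (0.60786 − 0.27876) / 0.60786 = 0.3291 / 0.60786 ≈ 0.5414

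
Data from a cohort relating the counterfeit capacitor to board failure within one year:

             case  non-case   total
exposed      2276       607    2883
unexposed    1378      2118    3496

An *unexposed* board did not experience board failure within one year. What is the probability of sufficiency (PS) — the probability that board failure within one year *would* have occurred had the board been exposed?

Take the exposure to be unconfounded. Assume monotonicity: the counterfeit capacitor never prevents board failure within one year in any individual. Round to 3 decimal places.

PS ≈ 0.652

p₁ = P(outcome | exposed) = 2276/2883 = 0.78946
p₀ = P(outcome | unexposed) = 1378/3496 = 0.39416
Under exogeneity and monotonicity, PS = (p₁ − p₀)/(1 − p₀).
PS = (0.78946 − 0.39416) / 0.60584 ≈ 0.6525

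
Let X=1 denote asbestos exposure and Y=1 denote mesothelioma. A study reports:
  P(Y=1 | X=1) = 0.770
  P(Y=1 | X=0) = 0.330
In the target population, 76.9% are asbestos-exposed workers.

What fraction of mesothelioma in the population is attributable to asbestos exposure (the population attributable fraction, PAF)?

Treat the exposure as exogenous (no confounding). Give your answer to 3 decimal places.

PAF ≈ 0.506

Let p₁ = 0.77, p₀ = 0.33.
Overall risk P(Y=1) = π·p₁ + (1−π)·p₀ = 0.769×0.77 + 0.231×0.33 = 0.66836.
Under exogeneity, PAF = [P(Y=1) − p₀] / P(Y=1).
PAF = (0.66836 − 0.33) / 0.66836 ≈ 0.5063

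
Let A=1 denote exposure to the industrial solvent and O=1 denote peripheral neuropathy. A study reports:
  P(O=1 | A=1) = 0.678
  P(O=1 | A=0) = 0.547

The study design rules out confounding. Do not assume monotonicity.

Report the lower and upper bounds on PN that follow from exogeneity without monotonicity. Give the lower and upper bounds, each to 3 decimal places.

0.193 ≤ PN ≤ 0.668

Let p₁ = 0.678, p₀ = 0.547.
Under exogeneity alone the bounds on PN are max{0,(p₁−p₀)/p₁} ≤ PN ≤ min{1,(1−p₀)/p₁}.
  lower = (p₁ − p₀)/p₁ = 0.131 / 0.678 ≈ 0.1932
  upper = min{1, (1 − p₀)/p₁} = 0.453 / 0.678 ≈ 0.6681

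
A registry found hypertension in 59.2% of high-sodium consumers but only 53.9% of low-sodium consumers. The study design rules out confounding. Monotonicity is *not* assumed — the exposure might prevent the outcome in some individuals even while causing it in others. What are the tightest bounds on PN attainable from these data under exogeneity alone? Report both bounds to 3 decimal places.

0.090 ≤ PN ≤ 0.779

p₁ = 0.592, p₀ = 0.539.
Under exogeneity alone the bounds on PN are max{0,(p₁−p₀)/p₁} ≤ PN ≤ min{1,(1−p₀)/p₁}.
  lower = (p₁ − p₀)/p₁ = 0.053 / 0.592 ≈ 0.0895
  upper = min{1, (1 − p₀)/p₁} = 0.461 / 0.592 ≈ 0.7787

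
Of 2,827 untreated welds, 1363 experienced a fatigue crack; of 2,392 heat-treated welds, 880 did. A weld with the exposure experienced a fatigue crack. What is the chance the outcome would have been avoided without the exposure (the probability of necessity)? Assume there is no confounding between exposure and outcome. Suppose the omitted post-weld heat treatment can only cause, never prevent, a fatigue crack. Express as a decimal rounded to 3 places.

PN ≈ 0.237

p₁ = P(outcome | exposed) = 1363/2827 = 0.48214
p₀ = P(outcome | unexposed) = 880/2392 = 0.36789
Under exogeneity and monotonicity, PN = (p₁ − p₀) / p₁.
PN = (0.48214 − 0.36789) / 0.48214 = 0.11424 / 0.48214 ≈ 0.2370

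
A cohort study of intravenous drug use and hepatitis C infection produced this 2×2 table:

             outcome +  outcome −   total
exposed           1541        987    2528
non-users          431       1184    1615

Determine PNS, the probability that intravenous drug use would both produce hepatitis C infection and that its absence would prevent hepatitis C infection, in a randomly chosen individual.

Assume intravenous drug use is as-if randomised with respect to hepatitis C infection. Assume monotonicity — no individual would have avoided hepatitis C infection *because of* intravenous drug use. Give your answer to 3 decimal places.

PNS ≈ 0.343

p₁ = P(outcome | exposed) = 1541/2528 = 0.60957
p₀ = P(outcome | unexposed) = 431/1615 = 0.26687
Under exogeneity and monotonicity, PNS = p₁ − p₀.
PNS = 0.60957 − 0.26687 = 0.3427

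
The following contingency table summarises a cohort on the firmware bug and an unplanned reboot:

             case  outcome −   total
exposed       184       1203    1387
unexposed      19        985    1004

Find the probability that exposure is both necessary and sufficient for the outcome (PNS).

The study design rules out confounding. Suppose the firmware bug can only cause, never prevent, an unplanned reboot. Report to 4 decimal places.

PNS ≈ 0.1137

p₁ = P(outcome | exposed) = 184/1387 = 0.13266
p₀ = P(outcome | unexposed) = 19/1004 = 0.018924
Under exogeneity and monotonicity, PNS = p₁ − p₀.
PNS = 0.13266 − 0.018924 = 0.11374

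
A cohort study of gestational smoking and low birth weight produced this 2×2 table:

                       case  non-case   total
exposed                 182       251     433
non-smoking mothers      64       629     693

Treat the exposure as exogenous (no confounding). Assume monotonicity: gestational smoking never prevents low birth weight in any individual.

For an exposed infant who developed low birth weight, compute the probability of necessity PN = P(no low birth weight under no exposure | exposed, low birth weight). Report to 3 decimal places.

p₁ = P(outcome | exposed) = 182/433 = 0.42032
p₀ = P(outcome | unexposed) = 64/693 = 0.092352
Under exogeneity and monotonicity, PN = (p₁ − p₀) / p₁.
PN = (0.42032 − 0.092352) / 0.42032 = 0.32797 / 0.42032 ≈ 0.7803

PN ≈ 0.780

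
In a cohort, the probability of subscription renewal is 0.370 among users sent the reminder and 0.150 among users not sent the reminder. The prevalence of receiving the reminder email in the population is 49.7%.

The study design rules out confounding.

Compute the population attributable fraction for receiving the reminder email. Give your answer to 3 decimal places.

Let p₁ = 0.37, p₀ = 0.15.
Overall risk P(Y=1) = π·p₁ + (1−π)·p₀ = 0.497×0.37 + 0.503×0.15 = 0.25934.
Under exogeneity, PAF = [P(Y=1) − p₀] / P(Y=1).
PAF = (0.25934 − 0.15) / 0.25934 ≈ 0.4216

PAF ≈ 0.422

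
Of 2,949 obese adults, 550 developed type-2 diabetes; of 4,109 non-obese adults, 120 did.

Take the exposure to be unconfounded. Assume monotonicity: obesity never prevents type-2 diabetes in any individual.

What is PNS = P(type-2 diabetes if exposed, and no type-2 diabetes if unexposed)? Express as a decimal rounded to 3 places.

p₁ = P(outcome | exposed) = 550/2949 = 0.1865
p₀ = P(outcome | unexposed) = 120/4109 = 0.029204
Under exogeneity and monotonicity, PNS = p₁ − p₀.
PNS = 0.1865 − 0.029204 = 0.1573

PNS ≈ 0.157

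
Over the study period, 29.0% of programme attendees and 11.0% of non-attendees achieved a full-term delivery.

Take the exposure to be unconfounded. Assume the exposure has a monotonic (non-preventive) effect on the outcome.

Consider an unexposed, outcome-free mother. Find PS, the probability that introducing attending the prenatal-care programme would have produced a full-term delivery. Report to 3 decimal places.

p₁ = 0.29, p₀ = 0.11.
Under exogeneity and monotonicity, PS = (p₁ − p₀) / (1 − p₀).
PS = (0.29 − 0.11) / (1 − 0.11) = 0.18 / 0.89 ≈ 0.2022

PS ≈ 0.202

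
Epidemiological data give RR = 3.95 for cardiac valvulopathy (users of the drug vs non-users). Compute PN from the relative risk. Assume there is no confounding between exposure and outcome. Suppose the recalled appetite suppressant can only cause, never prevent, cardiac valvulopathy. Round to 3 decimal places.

Under exogeneity and monotonicity, PN = (RR − 1) / RR = 1 − 1/RR.
PN = (3.95 − 1) / 3.95 = 2.95 / 3.95 ≈ 0.7468

PN ≈ 0.747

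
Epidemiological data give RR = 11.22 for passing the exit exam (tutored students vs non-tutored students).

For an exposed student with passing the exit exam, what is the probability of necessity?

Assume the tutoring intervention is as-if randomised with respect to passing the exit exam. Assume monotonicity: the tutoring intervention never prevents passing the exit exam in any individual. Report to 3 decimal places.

Under exogeneity and monotonicity, PN = (RR − 1) / RR = 1 − 1/RR.
PN = (11.22 − 1) / 11.22 = 10.22 / 11.22 ≈ 0.9109

PN ≈ 0.911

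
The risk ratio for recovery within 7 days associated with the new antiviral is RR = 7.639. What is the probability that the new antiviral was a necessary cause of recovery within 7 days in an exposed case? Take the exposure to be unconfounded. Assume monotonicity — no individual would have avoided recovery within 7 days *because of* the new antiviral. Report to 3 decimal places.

Under exogeneity and monotonicity, PN = (RR − 1) / RR = 1 − 1/RR.
PN = (7.639 − 1) / 7.639 = 6.639 / 7.639 ≈ 0.8691

PN ≈ 0.869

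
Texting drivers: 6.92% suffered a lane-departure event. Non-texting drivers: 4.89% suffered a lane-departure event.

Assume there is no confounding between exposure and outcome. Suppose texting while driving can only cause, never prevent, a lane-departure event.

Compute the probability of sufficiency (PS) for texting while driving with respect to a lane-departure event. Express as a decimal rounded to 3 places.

PS ≈ 0.021

p₁ = 0.0692, p₀ = 0.0489.
Under exogeneity and monotonicity, PS = (p₁ − p₀) / (1 − p₀).
PS = (0.0692 − 0.0489) / (1 − 0.0489) = 0.0203 / 0.9511 ≈ 0.0213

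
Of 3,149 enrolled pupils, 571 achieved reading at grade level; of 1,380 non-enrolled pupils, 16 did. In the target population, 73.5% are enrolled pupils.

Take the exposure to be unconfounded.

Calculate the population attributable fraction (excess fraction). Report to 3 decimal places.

PAF ≈ 0.915

p₁ = P(outcome | exposed) = 571/3149 = 0.18133
p₀ = P(outcome | unexposed) = 16/1380 = 0.011594
Overall risk P(Y=1) = π·p₁ + (1−π)·p₀ = 0.735×0.18133 + 0.265×0.011594 = 0.13635.
Under exogeneity, PAF = [P(Y=1) − p₀] / P(Y=1).
PAF = (0.13635 − 0.011594) / 0.13635 ≈ 0.9150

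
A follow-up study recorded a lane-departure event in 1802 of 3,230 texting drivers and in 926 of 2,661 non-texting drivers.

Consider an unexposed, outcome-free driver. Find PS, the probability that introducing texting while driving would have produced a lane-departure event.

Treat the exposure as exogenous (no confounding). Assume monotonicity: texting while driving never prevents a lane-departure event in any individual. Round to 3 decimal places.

PS ≈ 0.322

p₁ = P(outcome | exposed) = 1802/3230 = 0.55789
p₀ = P(outcome | unexposed) = 926/2661 = 0.34799
Under exogeneity and monotonicity, PS = (p₁ − p₀) / (1 − p₀).
PS = (0.55789 − 0.34799) / (1 − 0.34799) = 0.20991 / 0.65201 ≈ 0.3219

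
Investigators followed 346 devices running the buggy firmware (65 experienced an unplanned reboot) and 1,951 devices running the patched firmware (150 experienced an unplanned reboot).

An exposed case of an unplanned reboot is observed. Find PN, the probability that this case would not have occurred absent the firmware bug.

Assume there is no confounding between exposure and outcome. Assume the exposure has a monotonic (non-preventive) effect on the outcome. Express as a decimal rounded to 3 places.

PN ≈ 0.591

p₁ = P(outcome | exposed) = 65/346 = 0.18786
p₀ = P(outcome | unexposed) = 150/1951 = 0.076884
Under exogeneity and monotonicity, PN = (p₁ − p₀) / p₁.
PN = (0.18786 − 0.076884) / 0.18786 = 0.11098 / 0.18786 ≈ 0.5907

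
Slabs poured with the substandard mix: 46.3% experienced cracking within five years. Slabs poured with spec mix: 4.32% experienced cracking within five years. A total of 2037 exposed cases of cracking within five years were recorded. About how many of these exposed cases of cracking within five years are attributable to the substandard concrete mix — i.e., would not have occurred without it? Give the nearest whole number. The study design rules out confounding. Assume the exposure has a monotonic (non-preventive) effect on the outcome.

about 1847 cases

p₁ = 0.463, p₀ = 0.0432.
PN = (p₁ − p₀)/p₁ = (0.463 − 0.0432) / 0.463 ≈ 0.90670.
Attributable cases ≈ PN × (exposed cases) = 0.90670 × 2037 ≈ 1846.94.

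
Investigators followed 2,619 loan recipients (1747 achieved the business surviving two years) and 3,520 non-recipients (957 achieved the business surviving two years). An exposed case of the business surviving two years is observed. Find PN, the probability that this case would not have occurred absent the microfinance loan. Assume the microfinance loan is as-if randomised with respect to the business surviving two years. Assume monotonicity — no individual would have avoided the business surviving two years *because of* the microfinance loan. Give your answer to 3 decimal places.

PN ≈ 0.592

p₁ = P(outcome | exposed) = 1747/2619 = 0.66705
p₀ = P(outcome | unexposed) = 957/3520 = 0.27187
Under exogeneity and monotonicity, PN = (p₁ − p₀) / p₁.
PN = (0.66705 − 0.27187) / 0.66705 = 0.39517 / 0.66705 ≈ 0.5924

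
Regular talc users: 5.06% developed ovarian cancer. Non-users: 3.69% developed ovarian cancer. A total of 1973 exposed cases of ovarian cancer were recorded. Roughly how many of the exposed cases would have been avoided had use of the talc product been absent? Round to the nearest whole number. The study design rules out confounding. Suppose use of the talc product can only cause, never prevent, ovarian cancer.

p₁ = 0.0506, p₀ = 0.0369.
PN = (p₁ − p₀)/p₁ = (0.0506 − 0.0369) / 0.0506 ≈ 0.27075.
Attributable cases ≈ PN × (exposed cases) = 0.27075 × 1973 ≈ 534.19.

about 534 cases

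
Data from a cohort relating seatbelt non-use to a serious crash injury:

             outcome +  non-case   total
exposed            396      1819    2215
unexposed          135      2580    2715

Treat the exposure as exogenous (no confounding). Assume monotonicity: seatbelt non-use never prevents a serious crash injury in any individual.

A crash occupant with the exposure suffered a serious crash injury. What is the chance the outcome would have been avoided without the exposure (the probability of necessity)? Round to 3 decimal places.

p₁ = P(outcome | exposed) = 396/2215 = 0.17878
p₀ = P(outcome | unexposed) = 135/2715 = 0.049724
Under exogeneity and monotonicity, PN = (p₁ − p₀) / p₁.
PN = (0.17878 − 0.049724) / 0.17878 = 0.12906 / 0.17878 ≈ 0.7219

PN ≈ 0.722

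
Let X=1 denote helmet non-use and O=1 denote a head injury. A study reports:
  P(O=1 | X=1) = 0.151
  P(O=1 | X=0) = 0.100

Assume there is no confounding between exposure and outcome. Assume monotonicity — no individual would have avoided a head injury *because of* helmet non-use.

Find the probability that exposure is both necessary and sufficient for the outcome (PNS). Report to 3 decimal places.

PNS ≈ 0.051

Let p₁ = 0.151, p₀ = 0.1.
Under exogeneity and monotonicity, PNS = p₁ − p₀.
PNS = 0.151 − 0.1 = 0.051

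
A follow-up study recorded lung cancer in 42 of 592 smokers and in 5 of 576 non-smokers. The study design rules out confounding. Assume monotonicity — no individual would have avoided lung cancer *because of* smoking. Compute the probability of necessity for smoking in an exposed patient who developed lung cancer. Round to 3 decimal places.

PN ≈ 0.878

p₁ = P(outcome | exposed) = 42/592 = 0.070946
p₀ = P(outcome | unexposed) = 5/576 = 0.0086806
Under exogeneity and monotonicity, PN = (p₁ − p₀) / p₁.
PN = (0.070946 − 0.0086806) / 0.070946 = 0.062265 / 0.070946 ≈ 0.8776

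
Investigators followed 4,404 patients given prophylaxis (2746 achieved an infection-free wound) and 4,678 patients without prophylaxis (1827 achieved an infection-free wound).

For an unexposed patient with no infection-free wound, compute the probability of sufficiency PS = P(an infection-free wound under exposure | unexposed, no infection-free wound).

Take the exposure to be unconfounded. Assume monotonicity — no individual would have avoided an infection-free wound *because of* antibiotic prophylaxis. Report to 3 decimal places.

PS ≈ 0.382

p₁ = P(outcome | exposed) = 2746/4404 = 0.62352
p₀ = P(outcome | unexposed) = 1827/4678 = 0.39055
Under exogeneity and monotonicity, PS = (p₁ − p₀) / (1 − p₀).
PS = (0.62352 − 0.39055) / (1 − 0.39055) = 0.23297 / 0.60945 ≈ 0.3823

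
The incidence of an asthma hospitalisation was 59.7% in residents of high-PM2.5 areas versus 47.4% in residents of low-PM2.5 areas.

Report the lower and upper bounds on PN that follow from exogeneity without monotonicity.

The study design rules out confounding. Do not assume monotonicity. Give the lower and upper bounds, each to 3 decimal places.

p₁ = 0.597, p₀ = 0.474.
Under exogeneity alone the bounds on PN are max{0,(p₁−p₀)/p₁} ≤ PN ≤ min{1,(1−p₀)/p₁}.
  lower = (p₁ − p₀)/p₁ = 0.123 / 0.597 ≈ 0.2060
  upper = min{1, (1 − p₀)/p₁} = 0.526 / 0.597 ≈ 0.8811

0.206 ≤ PN ≤ 0.881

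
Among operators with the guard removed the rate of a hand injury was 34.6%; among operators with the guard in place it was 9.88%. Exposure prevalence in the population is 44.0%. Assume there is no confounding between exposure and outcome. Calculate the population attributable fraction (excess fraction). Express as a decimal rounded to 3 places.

PAF ≈ 0.524

p₁ = 0.346, p₀ = 0.0988.
Overall risk P(Y=1) = π·p₁ + (1−π)·p₀ = 0.44×0.346 + 0.56×0.0988 = 0.20757.
Under exogeneity, PAF = [P(Y=1) − p₀] / P(Y=1).
PAF = (0.20757 − 0.0988) / 0.20757 ≈ 0.5240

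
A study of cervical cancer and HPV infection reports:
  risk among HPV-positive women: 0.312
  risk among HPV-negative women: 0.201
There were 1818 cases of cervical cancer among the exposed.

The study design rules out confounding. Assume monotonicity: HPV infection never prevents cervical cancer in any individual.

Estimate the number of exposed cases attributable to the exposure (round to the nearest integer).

about 647 cases

Let p₁ = 0.312, p₀ = 0.201.
PN = (p₁ − p₀)/p₁ = (0.312 − 0.201) / 0.312 ≈ 0.35577.
Attributable cases ≈ PN × (exposed cases) = 0.35577 × 1818 ≈ 646.79.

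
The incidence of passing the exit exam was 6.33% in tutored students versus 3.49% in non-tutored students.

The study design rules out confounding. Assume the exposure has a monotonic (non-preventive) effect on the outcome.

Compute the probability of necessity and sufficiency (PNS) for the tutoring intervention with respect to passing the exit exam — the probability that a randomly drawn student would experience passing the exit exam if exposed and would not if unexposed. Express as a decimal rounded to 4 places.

p₁ = 0.0633, p₀ = 0.0349.
Under exogeneity and monotonicity, PNS = p₁ − p₀.
PNS = 0.0633 − 0.0349 = 0.0284

PNS ≈ 0.0284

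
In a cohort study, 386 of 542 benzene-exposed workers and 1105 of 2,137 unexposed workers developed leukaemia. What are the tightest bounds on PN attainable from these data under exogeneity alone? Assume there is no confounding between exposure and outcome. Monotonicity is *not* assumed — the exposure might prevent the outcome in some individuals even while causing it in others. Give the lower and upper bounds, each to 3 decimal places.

p₁ = P(outcome | exposed) = 386/542 = 0.71218
p₀ = P(outcome | unexposed) = 1105/2137 = 0.51708
Under exogeneity alone the bounds on PN are max{0,(p₁−p₀)/p₁} ≤ PN ≤ min{1,(1−p₀)/p₁}.
  lower = (p₁ − p₀)/p₁ = 0.1951 / 0.71218 ≈ 0.2739
  upper = min{1, (1 − p₀)/p₁} = 0.48292 / 0.71218 ≈ 0.6781

0.274 ≤ PN ≤ 0.678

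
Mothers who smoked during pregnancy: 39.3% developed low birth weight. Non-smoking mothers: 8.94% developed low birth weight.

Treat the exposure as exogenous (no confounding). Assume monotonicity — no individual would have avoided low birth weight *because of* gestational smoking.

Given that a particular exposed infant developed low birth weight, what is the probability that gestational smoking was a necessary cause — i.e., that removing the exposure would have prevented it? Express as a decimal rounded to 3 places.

p₁ = 0.393, p₀ = 0.0894.
Under exogeneity and monotonicity, PN = (p₁ − p₀) / p₁.
PN = (0.393 − 0.0894) / 0.393 = 0.3036 / 0.393 ≈ 0.7725

PN ≈ 0.773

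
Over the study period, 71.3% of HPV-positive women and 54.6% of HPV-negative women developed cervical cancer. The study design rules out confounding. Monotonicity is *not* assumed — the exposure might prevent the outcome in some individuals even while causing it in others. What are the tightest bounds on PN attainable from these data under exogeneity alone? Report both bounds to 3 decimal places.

0.234 ≤ PN ≤ 0.637

p₁ = 0.713, p₀ = 0.546.
Under exogeneity alone the bounds on PN are max{0,(p₁−p₀)/p₁} ≤ PN ≤ min{1,(1−p₀)/p₁}.
  lower = (p₁ − p₀)/p₁ = 0.167 / 0.713 ≈ 0.2342
  upper = min{1, (1 − p₀)/p₁} = 0.454 / 0.713 ≈ 0.6367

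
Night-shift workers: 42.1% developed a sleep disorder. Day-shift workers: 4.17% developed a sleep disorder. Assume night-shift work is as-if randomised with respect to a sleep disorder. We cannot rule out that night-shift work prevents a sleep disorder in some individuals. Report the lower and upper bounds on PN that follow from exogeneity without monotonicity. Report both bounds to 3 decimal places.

p₁ = 0.421, p₀ = 0.0417.
Under exogeneity alone the bounds on PN are max{0,(p₁−p₀)/p₁} ≤ PN ≤ min{1,(1−p₀)/p₁}.
  lower = (p₁ − p₀)/p₁ = 0.3793 / 0.421 ≈ 0.9010
  upper = min{1, (1 − p₀)/p₁} = 0.9583 / 0.421 ≈ 2.2762 → capped at 1

0.901 ≤ PN ≤ 1.000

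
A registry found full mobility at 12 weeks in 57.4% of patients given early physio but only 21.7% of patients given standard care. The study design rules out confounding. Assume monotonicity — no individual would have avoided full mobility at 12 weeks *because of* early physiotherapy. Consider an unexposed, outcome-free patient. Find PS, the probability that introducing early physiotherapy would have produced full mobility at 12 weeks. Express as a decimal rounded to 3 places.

p₁ = 0.574, p₀ = 0.217.
Under exogeneity and monotonicity, PS = (p₁ − p₀) / (1 − p₀).
PS = (0.574 − 0.217) / (1 − 0.217) = 0.357 / 0.783 ≈ 0.4559

PS ≈ 0.456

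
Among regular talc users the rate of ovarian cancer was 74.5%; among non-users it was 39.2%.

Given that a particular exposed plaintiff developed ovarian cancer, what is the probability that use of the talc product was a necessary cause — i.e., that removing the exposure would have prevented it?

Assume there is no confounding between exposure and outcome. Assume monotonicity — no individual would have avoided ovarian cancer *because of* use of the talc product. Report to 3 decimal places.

p₁ = 0.745, p₀ = 0.392.
Under exogeneity and monotonicity, PN = (p₁ − p₀) / p₁.
PN = (0.745 − 0.392) / 0.745 = 0.353 / 0.745 ≈ 0.4738

PN ≈ 0.474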